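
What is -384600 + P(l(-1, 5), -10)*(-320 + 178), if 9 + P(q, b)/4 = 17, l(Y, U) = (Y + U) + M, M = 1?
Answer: -389144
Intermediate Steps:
l(Y, U) = 1 + U + Y (l(Y, U) = (Y + U) + 1 = (U + Y) + 1 = 1 + U + Y)
P(q, b) = 32 (P(q, b) = -36 + 4*17 = -36 + 68 = 32)
-384600 + P(l(-1, 5), -10)*(-320 + 178) = -384600 + 32*(-320 + 178) = -384600 + 32*(-142) = -384600 - 4544 = -389144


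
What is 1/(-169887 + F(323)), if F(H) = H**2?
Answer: -1/65558 ≈ -1.5254e-5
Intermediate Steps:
1/(-169887 + F(323)) = 1/(-169887 + 323**2) = 1/(-169887 + 104329) = 1/(-65558) = -1/65558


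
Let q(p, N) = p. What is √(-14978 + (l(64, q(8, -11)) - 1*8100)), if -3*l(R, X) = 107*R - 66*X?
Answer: I*√226662/3 ≈ 158.7*I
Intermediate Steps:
l(R, X) = 22*X - 107*R/3 (l(R, X) = -(107*R - 66*X)/3 = -(-66*X + 107*R)/3 = 22*X - 107*R/3)
√(-14978 + (l(64, q(8, -11)) - 1*8100)) = √(-14978 + ((22*8 - 107/3*64) - 1*8100)) = √(-14978 + ((176 - 6848/3) - 8100)) = √(-14978 + (-6320/3 - 8100)) = √(-14978 - 30620/3) = √(-75554/3) = I*√226662/3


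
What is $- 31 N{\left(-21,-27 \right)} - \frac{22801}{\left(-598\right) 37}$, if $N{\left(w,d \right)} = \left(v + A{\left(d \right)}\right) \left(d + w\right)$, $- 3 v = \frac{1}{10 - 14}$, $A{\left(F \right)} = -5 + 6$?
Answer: $\frac{35689913}{22126} \approx 1613.0$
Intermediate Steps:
$A{\left(F \right)} = 1$
$v = \frac{1}{12}$ ($v = - \frac{1}{3 \left(10 - 14\right)} = - \frac{1}{3 \left(-4\right)} = \left(- \frac{1}{3}\right) \left(- \frac{1}{4}\right) = \frac{1}{12} \approx 0.083333$)
$N{\left(w,d \right)} = \frac{13 d}{12} + \frac{13 w}{12}$ ($N{\left(w,d \right)} = \left(\frac{1}{12} + 1\right) \left(d + w\right) = \frac{13 \left(d + w\right)}{12} = \frac{13 d}{12} + \frac{13 w}{12}$)
$- 31 N{\left(-21,-27 \right)} - \frac{22801}{\left(-598\right) 37} = - 31 \left(\frac{13}{12} \left(-27\right) + \frac{13}{12} \left(-21\right)\right) - \frac{22801}{\left(-598\right) 37} = - 31 \left(- \frac{117}{4} - \frac{91}{4}\right) - \frac{22801}{-22126} = \left(-31\right) \left(-52\right) - 22801 \left(- \frac{1}{22126}\right) = 1612 - - \frac{22801}{22126} = 1612 + \frac{22801}{22126} = \frac{35689913}{22126}$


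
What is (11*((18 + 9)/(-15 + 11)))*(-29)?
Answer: 8613/4 ≈ 2153.3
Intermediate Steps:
(11*((18 + 9)/(-15 + 11)))*(-29) = (11*(27/(-4)))*(-29) = (11*(27*(-1/4)))*(-29) = (11*(-27/4))*(-29) = -297/4*(-29) = 8613/4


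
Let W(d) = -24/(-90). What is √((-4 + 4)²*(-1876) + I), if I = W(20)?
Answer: 2*√15/15 ≈ 0.51640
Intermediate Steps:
W(d) = 4/15 (W(d) = -24*(-1/90) = 4/15)
I = 4/15 ≈ 0.26667
√((-4 + 4)²*(-1876) + I) = √((-4 + 4)²*(-1876) + 4/15) = √(0²*(-1876) + 4/15) = √(0*(-1876) + 4/15) = √(0 + 4/15) = √(4/15) = 2*√15/15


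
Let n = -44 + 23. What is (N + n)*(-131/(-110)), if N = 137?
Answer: 7598/55 ≈ 138.15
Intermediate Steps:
n = -21
(N + n)*(-131/(-110)) = (137 - 21)*(-131/(-110)) = 116*(-131*(-1/110)) = 116*(131/110) = 7598/55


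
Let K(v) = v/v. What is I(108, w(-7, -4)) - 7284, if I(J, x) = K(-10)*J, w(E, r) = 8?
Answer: -7176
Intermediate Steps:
K(v) = 1
I(J, x) = J (I(J, x) = 1*J = J)
I(108, w(-7, -4)) - 7284 = 108 - 7284 = -7176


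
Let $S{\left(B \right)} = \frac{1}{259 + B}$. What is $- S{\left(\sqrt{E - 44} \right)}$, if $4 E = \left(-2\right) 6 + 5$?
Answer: $- \frac{1036}{268507} + \frac{2 i \sqrt{183}}{268507} \approx -0.0038584 + 0.00010076 i$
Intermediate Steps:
$E = - \frac{7}{4}$ ($E = \frac{\left(-2\right) 6 + 5}{4} = \frac{-12 + 5}{4} = \frac{1}{4} \left(-7\right) = - \frac{7}{4} \approx -1.75$)
$- S{\left(\sqrt{E - 44} \right)} = - \frac{1}{259 + \sqrt{- \frac{7}{4} - 44}} = - \frac{1}{259 + \sqrt{- \frac{183}{4}}} = - \frac{1}{259 + \frac{i \sqrt{183}}{2}}$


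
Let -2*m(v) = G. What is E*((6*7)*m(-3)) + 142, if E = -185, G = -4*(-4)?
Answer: 62302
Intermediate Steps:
G = 16
m(v) = -8 (m(v) = -1/2*16 = -8)
E*((6*7)*m(-3)) + 142 = -185*6*7*(-8) + 142 = -7770*(-8) + 142 = -185*(-336) + 142 = 62160 + 142 = 62302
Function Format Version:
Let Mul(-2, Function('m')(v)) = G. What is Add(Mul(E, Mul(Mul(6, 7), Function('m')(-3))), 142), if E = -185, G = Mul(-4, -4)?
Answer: 62302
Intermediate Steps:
G = 16
Function('m')(v) = -8 (Function('m')(v) = Mul(Rational(-1, 2), 16) = -8)
Add(Mul(E, Mul(Mul(6, 7), Function('m')(-3))), 142) = Add(Mul(-185, Mul(Mul(6, 7), -8)), 142) = Add(Mul(-185, Mul(42, -8)), 142) = Add(Mul(-185, -336), 142) = Add(62160, 142) = 62302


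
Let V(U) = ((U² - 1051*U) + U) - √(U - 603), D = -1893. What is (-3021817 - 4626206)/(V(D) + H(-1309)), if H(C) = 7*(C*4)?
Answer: -42327577948281/30630103598305 - 61184184*I*√39/30630103598305 ≈ -1.3819 - 1.2474e-5*I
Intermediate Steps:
V(U) = U² - √(-603 + U) - 1050*U (V(U) = (U² - 1050*U) - √(-603 + U) = U² - √(-603 + U) - 1050*U)
H(C) = 28*C (H(C) = 7*(4*C) = 28*C)
(-3021817 - 4626206)/(V(D) + H(-1309)) = (-3021817 - 4626206)/(((-1893)² - √(-603 - 1893) - 1050*(-1893)) + 28*(-1309)) = -7648023/((3583449 - √(-2496) + 1987650) - 36652) = -7648023/((3583449 - 8*I*√39 + 1987650) - 36652) = -7648023/((5571099 - 8*I*√39) - 36652) = -7648023/(5534447 - 8*I*√39)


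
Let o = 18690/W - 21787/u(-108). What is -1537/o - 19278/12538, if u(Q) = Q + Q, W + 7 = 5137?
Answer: -43678114407/2688805445 ≈ -16.244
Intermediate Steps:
W = 5130 (W = -7 + 5137 = 5130)
u(Q) = 2*Q
o = 428905/4104 (o = 18690/5130 - 21787/(2*(-108)) = 18690*(1/5130) - 21787/(-216) = 623/171 - 21787*(-1/216) = 623/171 + 21787/216 = 428905/4104 ≈ 104.51)
-1537/o - 19278/12538 = -1537/428905/4104 - 19278/12538 = -1537*4104/428905 - 19278*1/12538 = -6307848/428905 - 9639/6269 = -43678114407/2688805445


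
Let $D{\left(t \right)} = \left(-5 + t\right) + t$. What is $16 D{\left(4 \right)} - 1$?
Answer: $47$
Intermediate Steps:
$D{\left(t \right)} = -5 + 2 t$
$16 D{\left(4 \right)} - 1 = 16 \left(-5 + 2 \cdot 4\right) - 1 = 16 \left(-5 + 8\right) - 1 = 16 \cdot 3 - 1 = 48 - 1 = 47$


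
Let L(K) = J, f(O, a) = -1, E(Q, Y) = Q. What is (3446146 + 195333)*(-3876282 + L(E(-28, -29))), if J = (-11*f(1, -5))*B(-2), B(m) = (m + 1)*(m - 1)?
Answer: -14115279332271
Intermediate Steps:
B(m) = (1 + m)*(-1 + m)
J = 33 (J = (-11*(-1))*(-1 + (-2)²) = 11*(-1 + 4) = 11*3 = 33)
L(K) = 33
(3446146 + 195333)*(-3876282 + L(E(-28, -29))) = (3446146 + 195333)*(-3876282 + 33) = 3641479*(-3876249) = -14115279332271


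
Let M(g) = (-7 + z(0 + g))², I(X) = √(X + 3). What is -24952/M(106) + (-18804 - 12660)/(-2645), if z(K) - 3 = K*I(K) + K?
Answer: 6292724294593/529924694300 + 8430657*√109/23040204100 ≈ 11.879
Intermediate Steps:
I(X) = √(3 + X)
z(K) = 3 + K + K*√(3 + K) (z(K) = 3 + (K*√(3 + K) + K) = 3 + (K + K*√(3 + K)) = 3 + K + K*√(3 + K))
M(g) = (-4 + g + g*√(3 + g))² (M(g) = (-7 + (3 + (0 + g) + (0 + g)*√(3 + (0 + g))))² = (-7 + (3 + g + g*√(3 + g)))² = (-4 + g + g*√(3 + g))²)
-24952/M(106) + (-18804 - 12660)/(-2645) = -24952/(-4 + 106 + 106*√(3 + 106))² + (-18804 - 12660)/(-2645) = -24952/(-4 + 106 + 106*√109)² - 31464*(-1/2645) = -24952/(102 + 106*√109)² + 1368/115 = 1368/115 - 24952/(102 + 106*√109)²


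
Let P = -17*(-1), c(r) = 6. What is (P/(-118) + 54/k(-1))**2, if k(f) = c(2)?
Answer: 1092025/13924 ≈ 78.427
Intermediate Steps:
k(f) = 6
P = 17
(P/(-118) + 54/k(-1))**2 = (17/(-118) + 54/6)**2 = (17*(-1/118) + 54*(1/6))**2 = (-17/118 + 9)**2 = (1045/118)**2 = 1092025/13924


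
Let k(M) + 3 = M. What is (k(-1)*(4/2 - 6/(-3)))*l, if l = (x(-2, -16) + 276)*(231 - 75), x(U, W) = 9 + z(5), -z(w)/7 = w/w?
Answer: -693888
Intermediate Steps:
k(M) = -3 + M
z(w) = -7 (z(w) = -7*w/w = -7*1 = -7)
x(U, W) = 2 (x(U, W) = 9 - 7 = 2)
l = 43368 (l = (2 + 276)*(231 - 75) = 278*156 = 43368)
(k(-1)*(4/2 - 6/(-3)))*l = ((-3 - 1)*(4/2 - 6/(-3)))*43368 = -4*(4*(½) - 6*(-⅓))*43368 = -4*(2 + 2)*43368 = -4*4*43368 = -16*43368 = -693888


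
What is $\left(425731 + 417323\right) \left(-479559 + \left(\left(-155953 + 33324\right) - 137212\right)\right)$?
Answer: $-623354127600$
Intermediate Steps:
$\left(425731 + 417323\right) \left(-479559 + \left(\left(-155953 + 33324\right) - 137212\right)\right) = 843054 \left(-479559 - 259841\right) = 843054 \left(-739400\right) = -623354127600$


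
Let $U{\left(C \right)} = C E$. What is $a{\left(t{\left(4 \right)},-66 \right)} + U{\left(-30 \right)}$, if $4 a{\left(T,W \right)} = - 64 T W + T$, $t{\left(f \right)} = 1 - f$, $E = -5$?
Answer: $- \frac{12075}{4} \approx -3018.8$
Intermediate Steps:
$a{\left(T,W \right)} = \frac{T}{4} - 16 T W$ ($a{\left(T,W \right)} = \frac{- 64 T W + T}{4} = \frac{T - 64 T W}{4} = \frac{T}{4} - 16 T W$)
$U{\left(C \right)} = - 5 C$ ($U{\left(C \right)} = C \left(-5\right) = - 5 C$)
$a{\left(t{\left(4 \right)},-66 \right)} + U{\left(-30 \right)} = \frac{\left(1 - 4\right) \left(1 - -4224\right)}{4} - -150 = \frac{\left(1 - 4\right) \left(1 + 4224\right)}{4} + 150 = \frac{1}{4} \left(-3\right) 4225 + 150 = - \frac{12675}{4} + 150 = - \frac{12075}{4}$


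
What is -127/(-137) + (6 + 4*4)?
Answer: 3141/137 ≈ 22.927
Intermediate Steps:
-127/(-137) + (6 + 4*4) = -127*(-1/137) + (6 + 16) = 127/137 + 22 = 3141/137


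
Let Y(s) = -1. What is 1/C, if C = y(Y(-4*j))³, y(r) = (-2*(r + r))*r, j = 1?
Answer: -1/64 ≈ -0.015625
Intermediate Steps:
y(r) = -4*r² (y(r) = (-4*r)*r = -4*r²)
C = -64 (C = (-4*(-1)²)³ = (-4*1)³ = (-4)³ = -64)
1/C = 1/(-64) = -1/64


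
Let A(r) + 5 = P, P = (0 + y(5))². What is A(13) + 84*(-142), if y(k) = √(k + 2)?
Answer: -11926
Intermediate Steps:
y(k) = √(2 + k)
P = 7 (P = (0 + √(2 + 5))² = (0 + √7)² = (√7)² = 7)
A(r) = 2 (A(r) = -5 + 7 = 2)
A(13) + 84*(-142) = 2 + 84*(-142) = 2 - 11928 = -11926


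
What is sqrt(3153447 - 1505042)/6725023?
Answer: sqrt(1648405)/6725023 ≈ 0.00019091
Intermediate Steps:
sqrt(3153447 - 1505042)/6725023 = sqrt(1648405)*(1/6725023) = sqrt(1648405)/6725023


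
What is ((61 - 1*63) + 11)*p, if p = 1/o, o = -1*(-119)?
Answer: 9/119 ≈ 0.075630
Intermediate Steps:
o = 119
p = 1/119 ≈ 0.0084034
((61 - 1*63) + 11)*p = ((61 - 1*63) + 11)*(1/119) = ((61 - 63) + 11)*(1/119) = (-2 + 11)*(1/119) = 9*(1/119) = 9/119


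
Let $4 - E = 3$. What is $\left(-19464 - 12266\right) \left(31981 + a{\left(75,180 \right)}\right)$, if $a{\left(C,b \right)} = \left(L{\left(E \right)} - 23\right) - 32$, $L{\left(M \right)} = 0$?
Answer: $-1013011980$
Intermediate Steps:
$E = 1$ ($E = 4 - 3 = 1$)
$a{\left(C,b \right)} = -55$ ($a{\left(C,b \right)} = \left(0 - 23\right) - 32 = -23 - 32 = -55$)
$\left(-19464 - 12266\right) \left(31981 + a{\left(75,180 \right)}\right) = \left(-19464 - 12266\right) \left(31981 - 55\right) = \left(-31730\right) 31926 = -1013011980$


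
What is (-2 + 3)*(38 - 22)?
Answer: 16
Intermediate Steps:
(-2 + 3)*(38 - 22) = 1*16 = 16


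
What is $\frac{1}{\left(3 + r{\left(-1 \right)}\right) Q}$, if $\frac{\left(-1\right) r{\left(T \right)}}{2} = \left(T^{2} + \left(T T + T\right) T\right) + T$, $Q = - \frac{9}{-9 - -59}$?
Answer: $- \frac{50}{27} \approx -1.8519$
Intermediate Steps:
$Q = - \frac{9}{50}$ ($Q = - \frac{9}{-9 + 59} = - \frac{9}{50} \approx -0.18$)
$r{\left(T \right)} = - 2 T - 2 T^{2} - 2 T \left(T + T^{2}\right)$ ($r{\left(T \right)} = - 2 \left(\left(T^{2} + \left(T T + T\right) T\right) + T\right) = - 2 \left(\left(T^{2} + \left(T^{2} + T\right) T\right) + T\right) = - 2 \left(\left(T^{2} + \left(T + T^{2}\right) T\right) + T\right) = - 2 \left(\left(T^{2} + T \left(T + T^{2}\right)\right) + T\right) = - 2 \left(T + T^{2} + T \left(T + T^{2}\right)\right) = - 2 T - 2 T^{2} - 2 T \left(T + T^{2}\right)$)
$\frac{1}{\left(3 + r{\left(-1 \right)}\right) Q} = \frac{1}{\left(3 - - 2 \left(1 + \left(-1\right)^{2} + 2 \left(-1\right)\right)\right) \left(- \frac{9}{50}\right)} = \frac{1}{\left(3 - - 2 \left(1 + 1 - 2\right)\right) \left(- \frac{9}{50}\right)} = \frac{1}{\left(3 - \left(-2\right) 0\right) \left(- \frac{9}{50}\right)} = \frac{1}{\left(3 + 0\right) \left(- \frac{9}{50}\right)} = \frac{1}{3 \left(- \frac{9}{50}\right)} = \frac{1}{- \frac{27}{50}} = - \frac{50}{27}$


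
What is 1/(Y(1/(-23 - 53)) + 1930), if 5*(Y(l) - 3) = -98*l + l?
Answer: 380/734637 ≈ 0.00051726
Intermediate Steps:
Y(l) = 3 - 97*l/5 (Y(l) = 3 + (-98*l + l)/5 = 3 + (-97*l)/5 = 3 - 97*l/5)
1/(Y(1/(-23 - 53)) + 1930) = 1/((3 - 97/(5*(-23 - 53))) + 1930) = 1/((3 - 97/5/(-76)) + 1930) = 1/((3 - 97/5*(-1/76)) + 1930) = 1/((3 + 97/380) + 1930) = 1/(1237/380 + 1930) = 1/(734637/380) = 380/734637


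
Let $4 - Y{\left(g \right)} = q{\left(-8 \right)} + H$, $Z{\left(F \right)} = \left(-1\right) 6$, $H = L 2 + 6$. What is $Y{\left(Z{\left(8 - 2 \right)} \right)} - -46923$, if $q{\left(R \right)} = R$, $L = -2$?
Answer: $46933$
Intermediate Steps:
$H = 2$ ($H = \left(-2\right) 2 + 6 = -4 + 6 = 2$)
$Z{\left(F \right)} = -6$
$Y{\left(g \right)} = 10$ ($Y{\left(g \right)} = 4 - \left(-8 + 2\right) = 4 - -6 = 4 + 6 = 10$)
$Y{\left(Z{\left(8 - 2 \right)} \right)} - -46923 = 10 - -46923 = 10 + 46923 = 46933$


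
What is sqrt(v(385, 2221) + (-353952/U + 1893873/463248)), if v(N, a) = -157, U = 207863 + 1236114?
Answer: I*sqrt(475906525888305663965823)/55743288108 ≈ 12.376*I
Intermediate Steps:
U = 1443977
sqrt(v(385, 2221) + (-353952/U + 1893873/463248)) = sqrt(-157 + (-353952/1443977 + 1893873/463248)) = sqrt(-157 + (-353952*1/1443977 + 1893873*(1/463248))) = sqrt(-157 + (-353952/1443977 + 631291/154416)) = sqrt(-157 + 856913832275/222973152432) = sqrt(-34149871099549/222973152432) = I*sqrt(475906525888305663965823)/55743288108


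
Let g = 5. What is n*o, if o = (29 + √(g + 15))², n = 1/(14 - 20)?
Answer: -287/2 - 58*√5/3 ≈ -186.73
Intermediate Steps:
n = -⅙ (n = 1/(-6) = -⅙ ≈ -0.16667)
o = (29 + 2*√5)² (o = (29 + √(5 + 15))² = (29 + √20)² = (29 + 2*√5)² ≈ 1120.4)
n*o = -(861 + 116*√5)/6 = -287/2 - 58*√5/3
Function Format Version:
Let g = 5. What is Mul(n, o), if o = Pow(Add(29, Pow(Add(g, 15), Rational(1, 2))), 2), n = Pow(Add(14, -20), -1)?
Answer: Add(Rational(-287, 2), Mul(Rational(-58, 3), Pow(5, Rational(1, 2)))) ≈ -186.73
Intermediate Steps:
n = Rational(-1, 6) (n = Pow(-6, -1) = Rational(-1, 6) ≈ -0.16667)
o = Pow(Add(29, Mul(2, Pow(5, Rational(1, 2)))), 2) (o = Pow(Add(29, Pow(Add(5, 15), Rational(1, 2))), 2) = Pow(Add(29, Pow(20, Rational(1, 2))), 2) = Pow(Add(29, Mul(2, Pow(5, Rational(1, 2)))), 2) ≈ 1120.4)
Mul(n, o) = Mul(Rational(-1, 6), Add(861, Mul(116, Pow(5, Rational(1, 2))))) = Add(Rational(-287, 2), Mul(Rational(-58, 3), Pow(5, Rational(1, 2))))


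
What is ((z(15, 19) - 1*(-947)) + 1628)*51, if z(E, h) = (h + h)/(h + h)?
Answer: 131376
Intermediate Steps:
z(E, h) = 1 (z(E, h) = (2*h)/((2*h)) = (2*h)*(1/(2*h)) = 1)
((z(15, 19) - 1*(-947)) + 1628)*51 = ((1 - 1*(-947)) + 1628)*51 = ((1 + 947) + 1628)*51 = (948 + 1628)*51 = 2576*51 = 131376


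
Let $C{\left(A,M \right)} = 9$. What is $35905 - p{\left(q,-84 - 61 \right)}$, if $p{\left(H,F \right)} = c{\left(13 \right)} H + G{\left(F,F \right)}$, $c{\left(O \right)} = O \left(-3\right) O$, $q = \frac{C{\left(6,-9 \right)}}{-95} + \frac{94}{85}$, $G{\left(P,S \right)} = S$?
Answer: $\frac{59048681}{1615} \approx 36563.0$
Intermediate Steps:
$q = \frac{1633}{1615}$ ($q = \frac{9}{-95} + \frac{94}{85} = 9 \left(- \frac{1}{95}\right) + 94 \cdot \frac{1}{85} = - \frac{9}{95} + \frac{94}{85} = \frac{1633}{1615} \approx 1.0111$)
$c{\left(O \right)} = - 3 O^{2}$ ($c{\left(O \right)} = - 3 O O = - 3 O^{2}$)
$p{\left(H,F \right)} = F - 507 H$ ($p{\left(H,F \right)} = - 3 \cdot 13^{2} H + F = \left(-3\right) 169 H + F = - 507 H + F = F - 507 H$)
$35905 - p{\left(q,-84 - 61 \right)} = 35905 - \left(\left(-84 - 61\right) - \frac{827931}{1615}\right) = 35905 - \left(-145 - \frac{827931}{1615}\right) = 35905 - - \frac{1062106}{1615} = 35905 + \frac{1062106}{1615} = \frac{59048681}{1615}$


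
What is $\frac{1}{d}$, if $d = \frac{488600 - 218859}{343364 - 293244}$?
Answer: $\frac{50120}{269741} \approx 0.18581$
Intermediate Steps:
$d = \frac{269741}{50120}$ ($d = \frac{488600 - 218859}{343364 - 293244} = \frac{269741}{50120} \approx 5.3819$)
$\frac{1}{d} = \frac{1}{\frac{269741}{50120}} = \frac{50120}{269741}$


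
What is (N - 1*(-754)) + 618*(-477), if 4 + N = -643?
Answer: -294679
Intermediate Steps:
N = -647 (N = -4 - 643 = -647)
(N - 1*(-754)) + 618*(-477) = (-647 - 1*(-754)) + 618*(-477) = (-647 + 754) - 294786 = 107 - 294786 = -294679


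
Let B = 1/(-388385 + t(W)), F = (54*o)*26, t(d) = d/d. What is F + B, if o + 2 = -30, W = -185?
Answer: -17449316353/388384 ≈ -44928.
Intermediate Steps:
o = -32 (o = -2 - 30 = -32)
t(d) = 1
F = -44928 (F = (54*(-32))*26 = -1728*26 = -44928)
B = -1/388384 (B = 1/(-388385 + 1) = 1/(-388384) = -1/388384 ≈ -2.5748e-6)
F + B = -44928 - 1/388384 = -17449316353/388384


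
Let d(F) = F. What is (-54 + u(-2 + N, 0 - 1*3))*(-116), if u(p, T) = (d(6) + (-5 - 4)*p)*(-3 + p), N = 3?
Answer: 5568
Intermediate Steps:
u(p, T) = (-3 + p)*(6 - 9*p) (u(p, T) = (6 + (-5 - 4)*p)*(-3 + p) = (6 - 9*p)*(-3 + p) = (-3 + p)*(6 - 9*p))
(-54 + u(-2 + N, 0 - 1*3))*(-116) = (-54 + (-18 - 9*(-2 + 3)² + 33*(-2 + 3)))*(-116) = (-54 + (-18 - 9*1² + 33*1))*(-116) = (-54 + (-18 - 9*1 + 33))*(-116) = (-54 + (-18 - 9 + 33))*(-116) = (-54 + 6)*(-116) = -48*(-116) = 5568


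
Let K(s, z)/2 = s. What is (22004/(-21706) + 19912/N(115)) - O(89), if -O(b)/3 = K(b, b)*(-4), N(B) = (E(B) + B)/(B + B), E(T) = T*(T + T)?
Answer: -4925375438/2507043 ≈ -1964.6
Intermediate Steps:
E(T) = 2*T**2 (E(T) = T*(2*T) = 2*T**2)
K(s, z) = 2*s
N(B) = (B + 2*B**2)/(2*B) (N(B) = (2*B**2 + B)/(B + B) = (B + 2*B**2)/((2*B)) = (B + 2*B**2)*(1/(2*B)) = (B + 2*B**2)/(2*B))
O(b) = 24*b (O(b) = -3*2*b*(-4) = -(-24)*b = 24*b)
(22004/(-21706) + 19912/N(115)) - O(89) = (22004/(-21706) + 19912/(1/2 + 115)) - 24*89 = (22004*(-1/21706) + 19912/(231/2)) - 1*2136 = (-11002/10853 + 19912*(2/231)) - 2136 = (-11002/10853 + 39824/231) - 2136 = 429668410/2507043 - 2136 = -4925375438/2507043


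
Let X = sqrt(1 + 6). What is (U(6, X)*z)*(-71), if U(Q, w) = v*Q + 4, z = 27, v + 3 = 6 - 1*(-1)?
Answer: -53676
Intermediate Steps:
v = 4 (v = -3 + (6 - 1*(-1)) = -3 + (6 + 1) = -3 + 7 = 4)
X = sqrt(7) ≈ 2.6458
U(Q, w) = 4 + 4*Q (U(Q, w) = 4*Q + 4 = 4 + 4*Q)
(U(6, X)*z)*(-71) = ((4 + 4*6)*27)*(-71) = ((4 + 24)*27)*(-71) = (28*27)*(-71) = 756*(-71) = -53676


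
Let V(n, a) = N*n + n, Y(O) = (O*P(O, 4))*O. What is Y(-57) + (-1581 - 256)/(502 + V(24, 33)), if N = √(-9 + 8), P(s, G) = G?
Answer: 1801100365/138626 + 11022*I/69313 ≈ 12993.0 + 0.15902*I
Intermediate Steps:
Y(O) = 4*O² (Y(O) = (O*4)*O = (4*O)*O = 4*O²)
N = I (N = √(-1) = I ≈ 1.0*I)
V(n, a) = n + I*n (V(n, a) = I*n + n = n + I*n)
Y(-57) + (-1581 - 256)/(502 + V(24, 33)) = 4*(-57)² + (-1581 - 256)/(502 + 24*(1 + I)) = 4*3249 - 1837/(502 + (24 + 24*I)) = 12996 - 1837*(526 - 24*I)/277252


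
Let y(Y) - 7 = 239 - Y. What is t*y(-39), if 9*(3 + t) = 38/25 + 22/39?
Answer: -461567/585 ≈ -789.00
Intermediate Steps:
t = -24293/8775 (t = -3 + (38/25 + 22/39)/9 = -3 + (1/9)*(2032/975) = -3 + 2032/8775 = -24293/8775 ≈ -2.7684)
y(Y) = 246 - Y (y(Y) = 7 + (239 - Y) = 246 - Y)
t*y(-39) = -24293*(246 - 1*(-39))/8775 = -24293*(246 + 39)/8775 = -24293/8775*285 = -461567/585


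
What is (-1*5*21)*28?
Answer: -2940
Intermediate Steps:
(-1*5*21)*28 = -5*21*28 = -105*28 = -2940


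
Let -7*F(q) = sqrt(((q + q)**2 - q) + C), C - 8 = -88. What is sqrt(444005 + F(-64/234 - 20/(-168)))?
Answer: sqrt(132364994580 - 26*I*sqrt(213973070))/546 ≈ 666.34 - 0.00095729*I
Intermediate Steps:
C = -80 (C = 8 - 88 = -80)
F(q) = -sqrt(-80 - q + 4*q**2)/7 (F(q) = -sqrt(((q + q)**2 - q) - 80)/7 = -sqrt(((2*q)**2 - q) - 80)/7 = -sqrt((4*q**2 - q) - 80)/7 = -sqrt((-q + 4*q**2) - 80)/7 = -sqrt(-80 - q + 4*q**2)/7)
sqrt(444005 + F(-64/234 - 20/(-168))) = sqrt(444005 - sqrt(-80 - (-64/234 - 20/(-168)) + 4*(-64/234 - 20/(-168))**2)/7) = sqrt(444005 - sqrt(-80 - (-64*1/234 - 20*(-1/168)) + 4*(-64*1/234 - 20*(-1/168))**2)/7) = sqrt(444005 - sqrt(-80 - (-32/117 + 5/42) + 4*(-32/117 + 5/42)**2)/7) = sqrt(444005 - sqrt(-80 - 1*(-253/1638) + 4*(-253/1638)**2)/7) = sqrt(444005 - sqrt(-80 + 253/1638 + 4*(64009/2683044))/7) = sqrt(444005 - sqrt(-80 + 253/1638 + 64009/670761)/7) = sqrt(444005 - I*sqrt(213973070)/11466)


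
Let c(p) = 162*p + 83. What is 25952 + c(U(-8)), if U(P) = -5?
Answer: 25225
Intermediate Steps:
c(p) = 83 + 162*p
25952 + c(U(-8)) = 25952 + (83 + 162*(-5)) = 25952 + (83 - 810) = 25952 - 727 = 25225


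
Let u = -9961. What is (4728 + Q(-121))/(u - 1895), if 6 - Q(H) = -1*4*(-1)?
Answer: -2365/5928 ≈ -0.39895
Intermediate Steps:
Q(H) = 2 (Q(H) = 6 - (-1*4)*(-1) = 6 - (-4)*(-1) = 6 - 1*4 = 6 - 4 = 2)
(4728 + Q(-121))/(u - 1895) = (4728 + 2)/(-9961 - 1895) = 4730/(-11856) = 4730*(-1/11856) = -2365/5928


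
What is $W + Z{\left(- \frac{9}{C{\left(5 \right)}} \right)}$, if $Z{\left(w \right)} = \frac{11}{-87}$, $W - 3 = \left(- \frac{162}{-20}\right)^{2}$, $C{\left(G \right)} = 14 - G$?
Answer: $\frac{595807}{8700} \approx 68.484$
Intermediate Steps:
$W = \frac{6861}{100}$ ($W = 3 + \left(- \frac{162}{-20}\right)^{2} = 3 + \left(\left(-162\right) \left(- \frac{1}{20}\right)\right)^{2} = 3 + \left(\frac{81}{10}\right)^{2} = 3 + \frac{6561}{100} = \frac{6861}{100} \approx 68.61$)
$Z{\left(w \right)} = - \frac{11}{87}$ ($Z{\left(w \right)} = 11 \left(- \frac{1}{87}\right) = - \frac{11}{87}$)
$W + Z{\left(- \frac{9}{C{\left(5 \right)}} \right)} = \frac{6861}{100} - \frac{11}{87} = \frac{595807}{8700}$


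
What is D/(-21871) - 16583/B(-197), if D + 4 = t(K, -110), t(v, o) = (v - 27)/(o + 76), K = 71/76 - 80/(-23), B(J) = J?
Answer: 21555240535841/256067942584 ≈ 84.178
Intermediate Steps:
K = 7713/1748 (K = 71*(1/76) - 80*(-1/23) = 71/76 + 80/23 = 7713/1748 ≈ 4.4125)
t(v, o) = (-27 + v)/(76 + o)
D = -198245/59432 (D = -4 + (-27 + 7713/1748)/(76 - 110) = -4 - 39483/1748/(-34) = -4 - 1/34*(-39483/1748) = -4 + 39483/59432 = -198245/59432 ≈ -3.3357)
D/(-21871) - 16583/B(-197) = -198245/59432/(-21871) - 16583/(-197) = -198245/59432*(-1/21871) - 16583*(-1/197) = 198245/1299837272 + 16583/197 = 21555240535841/256067942584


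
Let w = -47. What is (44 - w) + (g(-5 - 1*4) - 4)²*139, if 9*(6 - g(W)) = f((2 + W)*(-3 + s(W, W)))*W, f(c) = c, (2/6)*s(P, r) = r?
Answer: 6247307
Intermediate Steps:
s(P, r) = 3*r
g(W) = 6 - W*(-3 + 3*W)*(2 + W)/9 (g(W) = 6 - (2 + W)*(-3 + 3*W)*W/9 = 6 - (-3 + 3*W)*(2 + W)*W/9 = 6 - W*(-3 + 3*W)*(2 + W)/9)
(44 - w) + (g(-5 - 1*4) - 4)²*139 = (44 - 1*(-47)) + ((6 - (-5 - 1*4)*(-2 + (-5 - 1*4) + (-5 - 1*4)²)/3) - 4)²*139 = (44 + 47) + ((6 - (-5 - 4)*(-2 + (-5 - 4) + (-5 - 4)²)/3) - 4)²*139 = 91 + ((6 - ⅓*(-9)*(-2 - 9 + (-9)²)) - 4)²*139 = 91 + ((6 - ⅓*(-9)*(-2 - 9 + 81)) - 4)²*139 = 91 + ((6 - ⅓*(-9)*70) - 4)²*139 = 91 + ((6 + 210) - 4)²*139 = 91 + (216 - 4)²*139 = 91 + 212²*139 = 91 + 44944*139 = 91 + 6247216 = 6247307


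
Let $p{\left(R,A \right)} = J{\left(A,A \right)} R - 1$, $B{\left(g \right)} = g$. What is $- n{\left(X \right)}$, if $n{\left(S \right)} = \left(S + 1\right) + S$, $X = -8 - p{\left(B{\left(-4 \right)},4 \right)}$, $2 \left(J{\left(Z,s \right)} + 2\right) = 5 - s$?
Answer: $25$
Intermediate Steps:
$J{\left(Z,s \right)} = \frac{1}{2} - \frac{s}{2}$ ($J{\left(Z,s \right)} = -2 + \frac{5 - s}{2} = -2 - \left(- \frac{5}{2} + \frac{s}{2}\right) = \frac{1}{2} - \frac{s}{2}$)
$p{\left(R,A \right)} = -1 + R \left(\frac{1}{2} - \frac{A}{2}\right)$ ($p{\left(R,A \right)} = \left(\frac{1}{2} - \frac{A}{2}\right) R - 1 = R \left(\frac{1}{2} - \frac{A}{2}\right) - 1 = -1 + R \left(\frac{1}{2} - \frac{A}{2}\right)$)
$X = -13$ ($X = -8 - \left(-1 + \frac{1}{2} \left(-4\right) - 2 \left(-4\right)\right) = -8 - \left(-1 - 2 + 8\right) = -8 - 5 = -13$)
$n{\left(S \right)} = 1 + 2 S$ ($n{\left(S \right)} = \left(1 + S\right) + S = 1 + 2 S$)
$- n{\left(X \right)} = - (1 + 2 \left(-13\right)) = - (1 - 26) = \left(-1\right) \left(-25\right) = 25$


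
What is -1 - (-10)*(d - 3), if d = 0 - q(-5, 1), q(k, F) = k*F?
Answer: 19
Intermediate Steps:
q(k, F) = F*k
d = 5 (d = 0 - (-5) = 0 - 1*(-5) = 0 + 5 = 5)
-1 - (-10)*(d - 3) = -1 - (-10)*(5 - 3) = -1 - (-10)*2 = -1 - 2*(-10) = -1 + 20 = 19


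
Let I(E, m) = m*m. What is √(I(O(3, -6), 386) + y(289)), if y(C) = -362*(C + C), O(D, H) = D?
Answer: 4*I*√3765 ≈ 245.44*I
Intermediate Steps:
I(E, m) = m²
y(C) = -724*C
√(I(O(3, -6), 386) + y(289)) = √(386² - 724*289) = √(148996 - 209236) = √(-60240) = 4*I*√3765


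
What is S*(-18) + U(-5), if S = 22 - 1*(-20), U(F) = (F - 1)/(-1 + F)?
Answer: -755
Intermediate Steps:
U(F) = 1 (U(F) = (-1 + F)/(-1 + F) = 1)
S = 42 (S = 22 + 20 = 42)
S*(-18) + U(-5) = 42*(-18) + 1 = -756 + 1 = -755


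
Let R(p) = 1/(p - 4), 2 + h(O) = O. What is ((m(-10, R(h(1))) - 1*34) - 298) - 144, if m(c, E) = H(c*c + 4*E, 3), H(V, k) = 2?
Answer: -474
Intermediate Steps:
h(O) = -2 + O
R(p) = 1/(-4 + p)
m(c, E) = 2
((m(-10, R(h(1))) - 1*34) - 298) - 144 = ((2 - 1*34) - 298) - 144 = ((2 - 34) - 298) - 144 = (-32 - 298) - 144 = -330 - 144 = -474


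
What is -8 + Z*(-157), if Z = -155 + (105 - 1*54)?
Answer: 16320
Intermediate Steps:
Z = -104 (Z = -155 + (105 - 54) = -155 + 51 = -104)
-8 + Z*(-157) = -8 - 104*(-157) = -8 + 16328 = 16320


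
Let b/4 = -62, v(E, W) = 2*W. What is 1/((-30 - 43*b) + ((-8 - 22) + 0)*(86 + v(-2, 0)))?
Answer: 1/8054 ≈ 0.00012416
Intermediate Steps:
b = -248 (b = 4*(-62) = -248)
1/((-30 - 43*b) + ((-8 - 22) + 0)*(86 + v(-2, 0))) = 1/((-30 - 43*(-248)) + ((-8 - 22) + 0)*(86 + 2*0)) = 1/((-30 + 10664) + (-30 + 0)*(86 + 0)) = 1/(10634 - 30*86) = 1/(10634 - 2580) = 1/8054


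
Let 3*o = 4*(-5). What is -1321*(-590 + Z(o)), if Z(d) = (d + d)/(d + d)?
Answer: 778069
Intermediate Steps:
o = -20/3 (o = (4*(-5))/3 = (1/3)*(-20) = -20/3 ≈ -6.6667)
Z(d) = 1 (Z(d) = (2*d)/((2*d)) = (2*d)*(1/(2*d)) = 1)
-1321*(-590 + Z(o)) = -1321*(-590 + 1) = -1321*(-589) = 778069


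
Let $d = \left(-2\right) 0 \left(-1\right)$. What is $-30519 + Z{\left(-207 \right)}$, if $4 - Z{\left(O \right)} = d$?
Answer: $-30515$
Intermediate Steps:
$d = 0$ ($d = 0 \left(-1\right) = 0$)
$Z{\left(O \right)} = 4$ ($Z{\left(O \right)} = 4 - 0 = 4 + 0 = 4$)
$-30519 + Z{\left(-207 \right)} = -30519 + 4 = -30515$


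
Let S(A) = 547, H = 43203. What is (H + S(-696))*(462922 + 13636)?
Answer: 20849412500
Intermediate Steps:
(H + S(-696))*(462922 + 13636) = (43203 + 547)*(462922 + 13636) = 43750*476558 = 20849412500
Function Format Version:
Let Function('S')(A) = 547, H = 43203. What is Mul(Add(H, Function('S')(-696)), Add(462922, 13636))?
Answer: 20849412500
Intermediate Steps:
Mul(Add(H, Function('S')(-696)), Add(462922, 13636)) = Mul(Add(43203, 547), Add(462922, 13636)) = Mul(43750, 476558) = 20849412500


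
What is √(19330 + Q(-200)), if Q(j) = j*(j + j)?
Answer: √99330 ≈ 315.17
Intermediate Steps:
Q(j) = 2*j² (Q(j) = j*(2*j) = 2*j²)
√(19330 + Q(-200)) = √(19330 + 2*(-200)²) = √(19330 + 2*40000) = √(19330 + 80000) = √99330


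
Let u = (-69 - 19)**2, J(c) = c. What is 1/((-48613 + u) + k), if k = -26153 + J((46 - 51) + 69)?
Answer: -1/66958 ≈ -1.4935e-5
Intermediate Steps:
u = 7744 (u = (-88)**2 = 7744)
k = -26089 (k = -26153 + ((46 - 51) + 69) = -26153 + (-5 + 69) = -26153 + 64 = -26089)
1/((-48613 + u) + k) = 1/((-48613 + 7744) - 26089) = 1/(-40869 - 26089) = 1/(-66958) = -1/66958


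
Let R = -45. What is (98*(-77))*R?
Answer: 339570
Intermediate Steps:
(98*(-77))*R = (98*(-77))*(-45) = -7546*(-45) = 339570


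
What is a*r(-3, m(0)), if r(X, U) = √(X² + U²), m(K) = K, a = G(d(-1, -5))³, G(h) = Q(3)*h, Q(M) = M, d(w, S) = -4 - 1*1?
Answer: -10125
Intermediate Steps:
d(w, S) = -5 (d(w, S) = -4 - 1 = -5)
G(h) = 3*h
a = -3375 (a = (3*(-5))³ = (-15)³ = -3375)
r(X, U) = √(U² + X²)
a*r(-3, m(0)) = -3375*√(0² + (-3)²) = -3375*√(0 + 9) = -3375*√9 = -3375*3 = -10125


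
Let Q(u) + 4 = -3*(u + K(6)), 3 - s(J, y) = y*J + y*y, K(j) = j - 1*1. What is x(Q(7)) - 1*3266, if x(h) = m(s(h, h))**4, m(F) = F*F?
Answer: 10912922981867533054018896095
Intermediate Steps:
K(j) = -1 + j (K(j) = j - 1 = -1 + j)
s(J, y) = 3 - y**2 - J*y (s(J, y) = 3 - (y*J + y*y) = 3 - (J*y + y**2) = 3 - (y**2 + J*y) = 3 + (-y**2 - J*y) = 3 - y**2 - J*y)
m(F) = F**2
Q(u) = -19 - 3*u (Q(u) = -4 - 3*(u + (-1 + 6)) = -4 - 3*(u + 5) = -4 - 3*(5 + u) = -4 + (-15 - 3*u) = -19 - 3*u)
x(h) = (3 - 2*h**2)**8 (x(h) = ((3 - h**2 - h*h)**2)**4 = ((3 - h**2 - h**2)**2)**4 = ((3 - 2*h**2)**2)**4 = (3 - 2*h**2)**8)
x(Q(7)) - 1*3266 = (-3 + 2*(-19 - 3*7)**2)**8 - 1*3266 = (-3 + 2*(-19 - 21)**2)**8 - 3266 = (-3 + 2*(-40)**2)**8 - 3266 = (-3 + 2*1600)**8 - 3266 = (-3 + 3200)**8 - 3266 = 3197**8 - 3266 = 10912922981867533054018899361 - 3266 = 10912922981867533054018896095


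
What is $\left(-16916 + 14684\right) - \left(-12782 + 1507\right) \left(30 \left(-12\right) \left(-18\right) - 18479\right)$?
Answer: $-135290957$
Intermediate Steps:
$\left(-16916 + 14684\right) - \left(-12782 + 1507\right) \left(30 \left(-12\right) \left(-18\right) - 18479\right) = -2232 - - 11275 \left(\left(-360\right) \left(-18\right) - 18479\right) = -2232 - - 11275 \left(6480 - 18479\right) = -2232 - \left(-11275\right) \left(-11999\right) = -2232 - 135288725 = -135290957$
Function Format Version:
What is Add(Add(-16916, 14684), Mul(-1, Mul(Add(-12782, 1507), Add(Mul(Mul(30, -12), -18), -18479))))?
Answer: -135290957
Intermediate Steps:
Add(Add(-16916, 14684), Mul(-1, Mul(Add(-12782, 1507), Add(Mul(Mul(30, -12), -18), -18479)))) = Add(-2232, Mul(-1, Mul(-11275, Add(Mul(-360, -18), -18479)))) = Add(-2232, Mul(-1, Mul(-11275, Add(6480, -18479)))) = Add(-2232, Mul(-1, Mul(-11275, -11999))) = Add(-2232, Mul(-1, 135288725)) = Add(-2232, -135288725) = -135290957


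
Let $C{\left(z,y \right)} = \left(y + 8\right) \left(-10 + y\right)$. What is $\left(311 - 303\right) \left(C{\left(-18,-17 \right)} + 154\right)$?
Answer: $3176$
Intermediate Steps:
$C{\left(z,y \right)} = \left(-10 + y\right) \left(8 + y\right)$ ($C{\left(z,y \right)} = \left(8 + y\right) \left(-10 + y\right) = \left(-10 + y\right) \left(8 + y\right)$)
$\left(311 - 303\right) \left(C{\left(-18,-17 \right)} + 154\right) = \left(311 - 303\right) \left(\left(-80 + \left(-17\right)^{2} - -34\right) + 154\right) = 8 \left(\left(-80 + 289 + 34\right) + 154\right) = 8 \left(243 + 154\right) = 8 \cdot 397 = 3176$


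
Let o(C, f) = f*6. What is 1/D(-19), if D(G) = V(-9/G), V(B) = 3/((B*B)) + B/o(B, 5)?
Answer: 5130/68671 ≈ 0.074704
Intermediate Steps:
o(C, f) = 6*f
V(B) = 3/B**2 + B/30 (V(B) = 3/((B*B)) + B/((6*5)) = 3/(B**2) + B/30 = 3/B**2 + B*(1/30) = 3/B**2 + B/30)
D(G) = -3/(10*G) + G**2/27 (D(G) = 3/(-9/G)**2 + (-9/G)/30 = 3*(G**2/81) - 3/(10*G) = G**2/27 - 3/(10*G) = -3/(10*G) + G**2/27)
1/D(-19) = 1/((1/270)*(-81 + 10*(-19)**3)/(-19)) = 1/((1/270)*(-1/19)*(-81 + 10*(-6859))) = 1/((1/270)*(-1/19)*(-81 - 68590)) = 1/((1/270)*(-1/19)*(-68671)) = 1/(68671/5130) = 5130/68671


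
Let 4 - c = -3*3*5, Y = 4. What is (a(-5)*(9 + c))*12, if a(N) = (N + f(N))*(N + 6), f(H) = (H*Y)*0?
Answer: -3480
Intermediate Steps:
c = 49 (c = 4 - (-3*3)*5 = 4 - (-9)*5 = 4 - 1*(-45) = 4 + 45 = 49)
f(H) = 0 (f(H) = (H*4)*0 = (4*H)*0 = 0)
a(N) = N*(6 + N) (a(N) = (N + 0)*(N + 6) = N*(6 + N))
(a(-5)*(9 + c))*12 = ((-5*(6 - 5))*(9 + 49))*12 = (-5*1*58)*12 = -5*58*12 = -290*12 = -3480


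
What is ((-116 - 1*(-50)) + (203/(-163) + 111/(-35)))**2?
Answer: 161385385984/32547025 ≈ 4958.5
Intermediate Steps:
((-116 - 1*(-50)) + (203/(-163) + 111/(-35)))**2 = ((-116 + 50) + (203*(-1/163) + 111*(-1/35)))**2 = (-66 + (-203/163 - 111/35))**2 = (-66 - 25198/5705)**2 = (-401728/5705)**2 = 161385385984/32547025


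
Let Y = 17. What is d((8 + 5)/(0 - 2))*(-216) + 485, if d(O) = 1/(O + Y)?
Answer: 3251/7 ≈ 464.43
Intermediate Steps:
d(O) = 1/(17 + O) (d(O) = 1/(O + 17) = 1/(17 + O))
d((8 + 5)/(0 - 2))*(-216) + 485 = -216/(17 + (8 + 5)/(0 - 2)) + 485 = -216/(17 + 13/(-2)) + 485 = -216/(17 + 13*(-½)) + 485 = -216/(17 - 13/2) + 485 = -216/(21/2) + 485 = (2/21)*(-216) + 485 = -144/7 + 485 = 3251/7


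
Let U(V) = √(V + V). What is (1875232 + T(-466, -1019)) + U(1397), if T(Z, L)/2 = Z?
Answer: 1874300 + √2794 ≈ 1.8744e+6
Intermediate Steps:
T(Z, L) = 2*Z
U(V) = √2*√V (U(V) = √(2*V) = √2*√V)
(1875232 + T(-466, -1019)) + U(1397) = (1875232 + 2*(-466)) + √2*√1397 = (1875232 - 932) + √2794 = 1874300 + √2794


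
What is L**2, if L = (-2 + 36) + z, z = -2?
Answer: 1024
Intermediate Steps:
L = 32 (L = (-2 + 36) - 2 = 34 - 2 = 32)
L**2 = 32**2 = 1024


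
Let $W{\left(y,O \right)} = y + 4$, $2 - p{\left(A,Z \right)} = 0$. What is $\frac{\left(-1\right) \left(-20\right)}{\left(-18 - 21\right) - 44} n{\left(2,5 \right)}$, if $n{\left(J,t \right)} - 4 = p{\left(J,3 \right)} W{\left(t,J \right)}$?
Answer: $- \frac{440}{83} \approx -5.3012$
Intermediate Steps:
$p{\left(A,Z \right)} = 2$ ($p{\left(A,Z \right)} = 2 - 0 = 2 + 0 = 2$)
$W{\left(y,O \right)} = 4 + y$
$n{\left(J,t \right)} = 12 + 2 t$ ($n{\left(J,t \right)} = 4 + 2 \left(4 + t\right) = 4 + \left(8 + 2 t\right) = 12 + 2 t$)
$\frac{\left(-1\right) \left(-20\right)}{\left(-18 - 21\right) - 44} n{\left(2,5 \right)} = \frac{\left(-1\right) \left(-20\right)}{\left(-18 - 21\right) - 44} \left(12 + 2 \cdot 5\right) = \frac{1}{\left(-18 - 21\right) - 44} \cdot 20 \left(12 + 10\right) = \frac{1}{-39 - 44} \cdot 20 \cdot 22 = \frac{1}{-83} \cdot 20 \cdot 22 = \left(- \frac{1}{83}\right) 20 \cdot 22 = \left(- \frac{20}{83}\right) 22 = - \frac{440}{83}$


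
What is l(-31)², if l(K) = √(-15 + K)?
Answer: -46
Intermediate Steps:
l(-31)² = (√(-15 - 31))² = (√(-46))² = (I*√46)² = -46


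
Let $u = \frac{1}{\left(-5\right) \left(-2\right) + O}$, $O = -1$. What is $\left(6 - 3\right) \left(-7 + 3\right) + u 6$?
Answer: $- \frac{34}{3} \approx -11.333$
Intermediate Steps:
$u = \frac{1}{9}$ ($u = \frac{1}{\left(-5\right) \left(-2\right) - 1} = \frac{1}{10 - 1} = \frac{1}{9} \approx 0.11111$)
$\left(6 - 3\right) \left(-7 + 3\right) + u 6 = \left(6 - 3\right) \left(-7 + 3\right) + \frac{1}{9} \cdot 6 = 3 \left(-4\right) + \frac{2}{3} = -12 + \frac{2}{3} = - \frac{34}{3}$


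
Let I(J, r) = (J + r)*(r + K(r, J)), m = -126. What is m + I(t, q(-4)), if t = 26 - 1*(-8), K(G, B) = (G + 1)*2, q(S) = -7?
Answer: -639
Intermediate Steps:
K(G, B) = 2 + 2*G (K(G, B) = (1 + G)*2 = 2 + 2*G)
t = 34 (t = 26 + 8 = 34)
I(J, r) = (2 + 3*r)*(J + r) (I(J, r) = (J + r)*(r + (2 + 2*r)) = (J + r)*(2 + 3*r) = (2 + 3*r)*(J + r))
m + I(t, q(-4)) = -126 + (2*34 + 2*(-7) + 3*(-7)² + 3*34*(-7)) = -126 + (68 - 14 + 3*49 - 714) = -126 + (68 - 14 + 147 - 714) = -126 - 513 = -639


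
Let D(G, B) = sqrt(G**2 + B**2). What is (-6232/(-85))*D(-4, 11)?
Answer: 6232*sqrt(137)/85 ≈ 858.16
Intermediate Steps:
D(G, B) = sqrt(B**2 + G**2)
(-6232/(-85))*D(-4, 11) = (-6232/(-85))*sqrt(11**2 + (-4)**2) = (-6232*(-1)/85)*sqrt(121 + 16) = (-76*(-82/85))*sqrt(137) = 6232*sqrt(137)/85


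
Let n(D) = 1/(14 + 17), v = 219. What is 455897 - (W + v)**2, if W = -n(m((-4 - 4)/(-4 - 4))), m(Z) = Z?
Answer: 392040073/961 ≈ 4.0795e+5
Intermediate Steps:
n(D) = 1/31
W = -1/31 (W = -1*1/31 = -1/31 ≈ -0.032258)
455897 - (W + v)**2 = 455897 - (-1/31 + 219)**2 = 455897 - (6788/31)**2 = 455897 - 1*46076944/961 = 455897 - 46076944/961 = 392040073/961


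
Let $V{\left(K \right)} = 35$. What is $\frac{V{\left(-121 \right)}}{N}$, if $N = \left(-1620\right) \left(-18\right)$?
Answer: $\frac{7}{5832} \approx 0.0012003$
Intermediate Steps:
$N = 29160$
$\frac{V{\left(-121 \right)}}{N} = \frac{35}{29160} = 35 \cdot \frac{1}{29160} = \frac{7}{5832}$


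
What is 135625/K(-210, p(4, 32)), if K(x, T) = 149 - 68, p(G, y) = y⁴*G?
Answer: 135625/81 ≈ 1674.4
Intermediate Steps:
p(G, y) = G*y⁴
K(x, T) = 81
135625/K(-210, p(4, 32)) = 135625/81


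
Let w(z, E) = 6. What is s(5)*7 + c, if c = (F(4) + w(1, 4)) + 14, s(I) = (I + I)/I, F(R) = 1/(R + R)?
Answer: 273/8 ≈ 34.125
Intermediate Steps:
F(R) = 1/(2*R)
s(I) = 2 (s(I) = (2*I)/I = 2)
c = 161/8 (c = ((½)/4 + 6) + 14 = ((½)*(¼) + 6) + 14 = (⅛ + 6) + 14 = 49/8 + 14 = 161/8 ≈ 20.125)
s(5)*7 + c = 2*7 + 161/8 = 14 + 161/8 = 273/8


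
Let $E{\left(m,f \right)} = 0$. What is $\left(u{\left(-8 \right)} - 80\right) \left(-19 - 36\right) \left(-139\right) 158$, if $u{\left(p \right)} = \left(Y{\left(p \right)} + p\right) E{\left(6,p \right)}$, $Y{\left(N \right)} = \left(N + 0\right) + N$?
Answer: $-96632800$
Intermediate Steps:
$Y{\left(N \right)} = 2 N$ ($Y{\left(N \right)} = N + N = 2 N$)
$u{\left(p \right)} = 0$ ($u{\left(p \right)} = \left(2 p + p\right) 0 = 3 p 0 = 0$)
$\left(u{\left(-8 \right)} - 80\right) \left(-19 - 36\right) \left(-139\right) 158 = \left(0 - 80\right) \left(-19 - 36\right) \left(-139\right) 158 = \left(-80\right) \left(-55\right) \left(-139\right) 158 = 4400 \left(-139\right) 158 = \left(-611600\right) 158 = -96632800$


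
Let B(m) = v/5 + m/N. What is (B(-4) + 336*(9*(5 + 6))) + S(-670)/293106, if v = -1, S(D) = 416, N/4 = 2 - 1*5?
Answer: 8124931234/244255 ≈ 33264.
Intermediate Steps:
N = -12 (N = 4*(2 - 1*5) = 4*(2 - 5) = 4*(-3) = -12)
B(m) = -⅕ - m/12 (B(m) = -1/5 + m/(-12) = -1*⅕ + m*(-1/12) = -⅕ - m/12)
(B(-4) + 336*(9*(5 + 6))) + S(-670)/293106 = ((-⅕ - 1/12*(-4)) + 336*(9*(5 + 6))) + 416/293106 = ((-⅕ + ⅓) + 336*(9*11)) + 416*(1/293106) = (2/15 + 336*99) + 208/146553 = (2/15 + 33264) + 208/146553 = 498962/15 + 208/146553 = 8124931234/244255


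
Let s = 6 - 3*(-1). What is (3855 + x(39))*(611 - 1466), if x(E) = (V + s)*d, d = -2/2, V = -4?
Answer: -3291750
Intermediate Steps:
d = -1 (d = -2*½ = -1)
s = 9 (s = 6 + 3 = 9)
x(E) = -5 (x(E) = (-4 + 9)*(-1) = 5*(-1) = -5)
(3855 + x(39))*(611 - 1466) = (3855 - 5)*(611 - 1466) = 3850*(-855) = -3291750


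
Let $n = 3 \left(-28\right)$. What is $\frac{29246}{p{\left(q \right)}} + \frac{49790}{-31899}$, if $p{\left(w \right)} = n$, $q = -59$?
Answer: $- \frac{22311917}{63798} \approx -349.73$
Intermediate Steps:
$n = -84$
$p{\left(w \right)} = -84$
$\frac{29246}{p{\left(q \right)}} + \frac{49790}{-31899} = \frac{29246}{-84} + \frac{49790}{-31899} = 29246 \left(- \frac{1}{84}\right) + 49790 \left(- \frac{1}{31899}\right) = - \frac{2089}{6} - \frac{49790}{31899} = - \frac{22311917}{63798}$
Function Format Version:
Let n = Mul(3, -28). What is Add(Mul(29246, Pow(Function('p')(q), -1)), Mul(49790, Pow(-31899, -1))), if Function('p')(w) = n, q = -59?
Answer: Rational(-22311917, 63798) ≈ -349.73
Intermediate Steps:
n = -84
Function('p')(w) = -84
Add(Mul(29246, Pow(Function('p')(q), -1)), Mul(49790, Pow(-31899, -1))) = Add(Mul(29246, Pow(-84, -1)), Mul(49790, Pow(-31899, -1))) = Add(Mul(29246, Rational(-1, 84)), Mul(49790, Rational(-1, 31899))) = Add(Rational(-2089, 6), Rational(-49790, 31899)) = Rational(-22311917, 63798)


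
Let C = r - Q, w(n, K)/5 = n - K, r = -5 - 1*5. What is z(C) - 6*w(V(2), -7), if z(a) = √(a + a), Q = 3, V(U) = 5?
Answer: -360 + I*√26 ≈ -360.0 + 5.099*I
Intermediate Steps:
r = -10 (r = -5 - 5 = -10)
w(n, K) = -5*K + 5*n (w(n, K) = 5*(n - K) = -5*K + 5*n)
C = -13 (C = -10 - 1*3 = -10 - 3 = -13)
z(a) = √2*√a (z(a) = √(2*a) = √2*√a)
z(C) - 6*w(V(2), -7) = √2*√(-13) - 6*(-5*(-7) + 5*5) = √2*(I*√13) - 6*(35 + 25) = I*√26 - 6*60 = I*√26 - 1*360 = I*√26 - 360 = -360 + I*√26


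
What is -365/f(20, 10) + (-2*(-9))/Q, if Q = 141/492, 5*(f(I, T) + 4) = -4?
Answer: 156623/1128 ≈ 138.85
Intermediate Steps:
f(I, T) = -24/5 (f(I, T) = -4 + (⅕)*(-4) = -4 - ⅘ = -24/5)
Q = 47/164 (Q = 141*(1/492) = 47/164 ≈ 0.28659)
-365/f(20, 10) + (-2*(-9))/Q = -365/(-24/5) + (-2*(-9))/(47/164) = -365*(-5/24) + 18*(164/47) = 1825/24 + 2952/47 = 156623/1128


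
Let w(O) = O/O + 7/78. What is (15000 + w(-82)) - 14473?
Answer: 41191/78 ≈ 528.09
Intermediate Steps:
w(O) = 85/78 (w(O) = 1 + 7*(1/78) = 1 + 7/78 = 85/78)
(15000 + w(-82)) - 14473 = (15000 + 85/78) - 14473 = 1170085/78 - 14473 = 41191/78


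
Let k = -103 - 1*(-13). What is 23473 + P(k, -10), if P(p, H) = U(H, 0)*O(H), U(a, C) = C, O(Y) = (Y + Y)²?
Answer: 23473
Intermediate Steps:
O(Y) = 4*Y² (O(Y) = (2*Y)² = 4*Y²)
k = -90 (k = -103 + 13 = -90)
P(p, H) = 0 (P(p, H) = 0*(4*H²) = 0)
23473 + P(k, -10) = 23473 + 0 = 23473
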